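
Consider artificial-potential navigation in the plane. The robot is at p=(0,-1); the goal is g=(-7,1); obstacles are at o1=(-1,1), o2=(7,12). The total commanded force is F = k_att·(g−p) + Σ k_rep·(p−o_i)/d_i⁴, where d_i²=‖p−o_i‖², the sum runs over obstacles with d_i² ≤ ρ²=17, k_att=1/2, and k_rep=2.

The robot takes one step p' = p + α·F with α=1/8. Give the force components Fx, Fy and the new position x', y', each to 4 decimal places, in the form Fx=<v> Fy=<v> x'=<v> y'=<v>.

Fx=-3.4200 Fy=0.8400 x'=-0.4275 y'=-0.8950

F_att = 1/2·(g−p) = 1/2·(-7,2) = (-3.5000,1.0000)
o1: d²=5 ≤ ρ²=17; F_rep = 2·(1,-2)/5² = (0.0800,-0.1600)
o2: d²=218 > ρ²=17 → inactive
F = F_att + ΣF_rep = (-3.4200,0.8400)
p' = p + 1/8·F = (-0.4275,-0.8950)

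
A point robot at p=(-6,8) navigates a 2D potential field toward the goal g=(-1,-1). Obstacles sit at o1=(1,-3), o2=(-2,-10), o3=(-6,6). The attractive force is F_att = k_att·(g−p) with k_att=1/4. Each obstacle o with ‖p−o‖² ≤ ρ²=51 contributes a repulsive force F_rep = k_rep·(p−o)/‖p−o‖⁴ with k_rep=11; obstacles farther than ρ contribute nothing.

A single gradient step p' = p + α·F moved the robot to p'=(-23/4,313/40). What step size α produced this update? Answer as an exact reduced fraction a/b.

F_att = 1/4·(g−p) = 1/4·(5,-9) = (1.2500,-2.2500)
o1: d²=170 > ρ²=51 → inactive
o2: d²=340 > ρ²=51 → inactive
o3: d²=4 ≤ ρ²=51; F_rep = 11·(0,2)/4² = (0.0000,1.3750)
F = F_att + ΣF_rep = (1.2500,-0.8750)
Δp = p'−p = (0.2500,-0.1750); α = Δx/Fx = (1/4) / (5/4) = 1/5
check: Δy/Fy = (-7/40) / (-7/8) = 1/5 ✓

α = 1/5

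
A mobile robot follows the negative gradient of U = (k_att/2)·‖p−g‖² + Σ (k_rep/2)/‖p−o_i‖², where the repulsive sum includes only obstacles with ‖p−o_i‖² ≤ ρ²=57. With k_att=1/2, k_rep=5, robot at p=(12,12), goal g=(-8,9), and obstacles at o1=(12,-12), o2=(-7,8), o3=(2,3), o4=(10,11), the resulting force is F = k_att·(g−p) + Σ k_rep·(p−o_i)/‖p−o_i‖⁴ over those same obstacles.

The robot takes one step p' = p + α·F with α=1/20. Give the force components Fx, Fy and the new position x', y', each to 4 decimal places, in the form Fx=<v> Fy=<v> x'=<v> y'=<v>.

Fx=-9.6000 Fy=-1.3000 x'=11.5200 y'=11.9350

F_att = 1/2·(g−p) = 1/2·(-20,-3) = (-10.0000,-1.5000)
o1: d²=576 > ρ²=57 → inactive
o2: d²=377 > ρ²=57 → inactive
o3: d²=181 > ρ²=57 → inactive
o4: d²=5 ≤ ρ²=57; F_rep = 5·(2,1)/5² = (0.4000,0.2000)
F = F_att + ΣF_rep = (-9.6000,-1.3000)
p' = p + 1/20·F = (11.5200,11.9350)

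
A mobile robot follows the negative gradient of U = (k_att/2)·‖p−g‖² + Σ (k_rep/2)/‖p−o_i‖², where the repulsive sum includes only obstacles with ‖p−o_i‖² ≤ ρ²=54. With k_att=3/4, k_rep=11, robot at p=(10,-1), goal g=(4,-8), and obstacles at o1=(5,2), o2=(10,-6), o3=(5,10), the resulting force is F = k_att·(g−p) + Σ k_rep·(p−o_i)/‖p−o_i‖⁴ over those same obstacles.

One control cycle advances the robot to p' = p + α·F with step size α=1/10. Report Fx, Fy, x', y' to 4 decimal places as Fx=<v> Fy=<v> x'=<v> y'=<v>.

F_att = 3/4·(g−p) = 3/4·(-6,-7) = (-4.5000,-5.2500)
o1: d²=34 ≤ ρ²=54; F_rep = 11·(5,-3)/34² = (0.0476,-0.0285)
o2: d²=25 ≤ ρ²=54; F_rep = 11·(0,5)/25² = (0.0000,0.0880)
o3: d²=146 > ρ²=54 → inactive
F = F_att + ΣF_rep = (-4.4524,-5.1905)
p' = p + 1/10·F = (9.5548,-1.5191)

Fx=-4.4524 Fy=-5.1905 x'=9.5548 y'=-1.5191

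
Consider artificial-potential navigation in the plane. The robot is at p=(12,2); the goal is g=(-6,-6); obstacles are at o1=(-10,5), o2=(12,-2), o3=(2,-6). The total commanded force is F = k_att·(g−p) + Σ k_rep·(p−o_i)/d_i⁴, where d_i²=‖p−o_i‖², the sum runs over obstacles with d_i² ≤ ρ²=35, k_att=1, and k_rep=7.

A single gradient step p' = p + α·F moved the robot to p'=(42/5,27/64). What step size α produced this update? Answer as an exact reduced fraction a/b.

F_att = 1·(g−p) = 1·(-18,-8) = (-18.0000,-8.0000)
o1: d²=493 > ρ²=35 → inactive
o2: d²=16 ≤ ρ²=35; F_rep = 7·(0,4)/16² = (0.0000,0.1094)
o3: d²=164 > ρ²=35 → inactive
F = F_att + ΣF_rep = (-18.0000,-7.8906)
Δp = p'−p = (-3.6000,-1.5781); α = Δx/Fx = (-18/5) / (-18) = 1/5
check: Δy/Fy = (-101/64) / (-505/64) = 1/5 ✓

α = 1/5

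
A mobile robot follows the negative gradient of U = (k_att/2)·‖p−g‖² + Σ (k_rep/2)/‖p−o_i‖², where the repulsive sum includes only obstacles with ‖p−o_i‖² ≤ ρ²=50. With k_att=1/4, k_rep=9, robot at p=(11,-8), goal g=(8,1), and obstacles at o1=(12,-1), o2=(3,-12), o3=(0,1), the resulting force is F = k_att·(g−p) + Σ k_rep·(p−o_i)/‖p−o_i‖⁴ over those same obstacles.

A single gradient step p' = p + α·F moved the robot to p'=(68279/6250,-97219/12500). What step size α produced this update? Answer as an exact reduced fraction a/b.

F_att = 1/4·(g−p) = 1/4·(-3,9) = (-0.7500,2.2500)
o1: d²=50 ≤ ρ²=50; F_rep = 9·(-1,-7)/50² = (-0.0036,-0.0252)
o2: d²=80 > ρ²=50 → inactive
o3: d²=202 > ρ²=50 → inactive
F = F_att + ΣF_rep = (-0.7536,2.2248)
Δp = p'−p = (-0.0754,0.2225); α = Δx/Fx = (-471/6250) / (-471/625) = 1/10
check: Δy/Fy = (2781/12500) / (2781/1250) = 1/10 ✓

α = 1/10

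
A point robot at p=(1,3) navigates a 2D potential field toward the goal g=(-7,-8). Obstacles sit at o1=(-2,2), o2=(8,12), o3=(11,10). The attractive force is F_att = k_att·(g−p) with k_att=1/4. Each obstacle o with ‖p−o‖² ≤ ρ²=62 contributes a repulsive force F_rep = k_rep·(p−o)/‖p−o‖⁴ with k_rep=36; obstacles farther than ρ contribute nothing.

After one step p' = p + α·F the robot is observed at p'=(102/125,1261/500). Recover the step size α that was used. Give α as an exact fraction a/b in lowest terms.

α = 1/5

F_att = 1/4·(g−p) = 1/4·(-8,-11) = (-2.0000,-2.7500)
o1: d²=10 ≤ ρ²=62; F_rep = 36·(3,1)/10² = (1.0800,0.3600)
o2: d²=130 > ρ²=62 → inactive
o3: d²=149 > ρ²=62 → inactive
F = F_att + ΣF_rep = (-0.9200,-2.3900)
Δp = p'−p = (-0.1840,-0.4780); α = Δx/Fx = (-23/125) / (-23/25) = 1/5
check: Δy/Fy = (-239/500) / (-239/100) = 1/5 ✓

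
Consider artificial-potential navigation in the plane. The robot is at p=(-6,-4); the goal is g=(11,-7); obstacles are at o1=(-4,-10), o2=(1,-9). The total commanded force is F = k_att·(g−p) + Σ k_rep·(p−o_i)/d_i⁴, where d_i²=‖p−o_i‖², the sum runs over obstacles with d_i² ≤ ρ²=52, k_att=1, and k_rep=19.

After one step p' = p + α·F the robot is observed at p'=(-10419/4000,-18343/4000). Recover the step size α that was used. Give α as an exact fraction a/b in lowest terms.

F_att = 1·(g−p) = 1·(17,-3) = (17.0000,-3.0000)
o1: d²=40 ≤ ρ²=52; F_rep = 19·(-2,6)/40² = (-0.0238,0.0712)
o2: d²=74 > ρ²=52 → inactive
F = F_att + ΣF_rep = (16.9763,-2.9287)
Δp = p'−p = (3.3952,-0.5857); α = Δx/Fx = (13581/4000) / (13581/800) = 1/5
check: Δy/Fy = (-2343/4000) / (-2343/800) = 1/5 ✓

α = 1/5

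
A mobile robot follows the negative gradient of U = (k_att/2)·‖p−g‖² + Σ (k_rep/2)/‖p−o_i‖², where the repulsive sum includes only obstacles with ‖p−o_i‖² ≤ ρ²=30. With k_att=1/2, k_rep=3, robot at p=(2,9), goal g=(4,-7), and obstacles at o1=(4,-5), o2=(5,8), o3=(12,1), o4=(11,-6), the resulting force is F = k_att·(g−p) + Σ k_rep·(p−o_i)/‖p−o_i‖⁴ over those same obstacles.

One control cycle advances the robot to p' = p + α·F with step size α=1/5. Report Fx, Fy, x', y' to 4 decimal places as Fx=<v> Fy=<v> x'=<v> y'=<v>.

Fx=0.9100 Fy=-7.9700 x'=2.1820 y'=7.4060

F_att = 1/2·(g−p) = 1/2·(2,-16) = (1.0000,-8.0000)
o1: d²=200 > ρ²=30 → inactive
o2: d²=10 ≤ ρ²=30; F_rep = 3·(-3,1)/10² = (-0.0900,0.0300)
o3: d²=164 > ρ²=30 → inactive
o4: d²=306 > ρ²=30 → inactive
F = F_att + ΣF_rep = (0.9100,-7.9700)
p' = p + 1/5·F = (2.1820,7.4060)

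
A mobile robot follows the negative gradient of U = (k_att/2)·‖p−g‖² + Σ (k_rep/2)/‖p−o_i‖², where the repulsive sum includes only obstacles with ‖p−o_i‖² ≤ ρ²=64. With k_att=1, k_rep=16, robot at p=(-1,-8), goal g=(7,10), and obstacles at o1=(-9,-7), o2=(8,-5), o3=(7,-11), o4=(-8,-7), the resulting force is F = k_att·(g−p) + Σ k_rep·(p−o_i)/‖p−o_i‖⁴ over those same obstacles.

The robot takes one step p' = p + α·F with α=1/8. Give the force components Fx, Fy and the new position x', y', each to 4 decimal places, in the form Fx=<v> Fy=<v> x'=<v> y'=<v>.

Fx=8.0448 Fy=17.9936 x'=0.0056 y'=-5.7508

F_att = 1·(g−p) = 1·(8,18) = (8.0000,18.0000)
o1: d²=65 > ρ²=64 → inactive
o2: d²=90 > ρ²=64 → inactive
o3: d²=73 > ρ²=64 → inactive
o4: d²=50 ≤ ρ²=64; F_rep = 16·(7,-1)/50² = (0.0448,-0.0064)
F = F_att + ΣF_rep = (8.0448,17.9936)
p' = p + 1/8·F = (0.0056,-5.7508)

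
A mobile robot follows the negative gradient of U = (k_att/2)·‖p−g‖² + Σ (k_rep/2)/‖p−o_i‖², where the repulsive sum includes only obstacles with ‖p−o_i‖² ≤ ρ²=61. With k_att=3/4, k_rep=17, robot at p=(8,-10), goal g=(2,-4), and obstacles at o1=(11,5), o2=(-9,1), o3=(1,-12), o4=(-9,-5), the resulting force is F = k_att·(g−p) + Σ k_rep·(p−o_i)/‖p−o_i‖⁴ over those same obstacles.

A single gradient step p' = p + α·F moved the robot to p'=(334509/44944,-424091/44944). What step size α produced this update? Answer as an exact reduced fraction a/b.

α = 1/8

F_att = 3/4·(g−p) = 3/4·(-6,6) = (-4.5000,4.5000)
o1: d²=234 > ρ²=61 → inactive
o2: d²=410 > ρ²=61 → inactive
o3: d²=53 ≤ ρ²=61; F_rep = 17·(7,2)/53² = (0.0424,0.0121)
o4: d²=314 > ρ²=61 → inactive
F = F_att + ΣF_rep = (-4.4576,4.5121)
Δp = p'−p = (-0.5572,0.5640); α = Δx/Fx = (-25043/44944) / (-25043/5618) = 1/8
check: Δy/Fy = (25349/44944) / (25349/5618) = 1/8 ✓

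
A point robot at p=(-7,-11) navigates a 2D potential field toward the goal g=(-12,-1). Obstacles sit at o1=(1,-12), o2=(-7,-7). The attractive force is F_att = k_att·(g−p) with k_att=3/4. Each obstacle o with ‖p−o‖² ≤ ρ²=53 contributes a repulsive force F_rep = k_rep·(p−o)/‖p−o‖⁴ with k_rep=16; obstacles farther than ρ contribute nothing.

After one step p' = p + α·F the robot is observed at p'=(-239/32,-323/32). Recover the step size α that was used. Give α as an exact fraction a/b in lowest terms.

α = 1/8

F_att = 3/4·(g−p) = 3/4·(-5,10) = (-3.7500,7.5000)
o1: d²=65 > ρ²=53 → inactive
o2: d²=16 ≤ ρ²=53; F_rep = 16·(0,-4)/16² = (0.0000,-0.2500)
F = F_att + ΣF_rep = (-3.7500,7.2500)
Δp = p'−p = (-0.4688,0.9062); α = Δx/Fx = (-15/32) / (-15/4) = 1/8
check: Δy/Fy = (29/32) / (29/4) = 1/8 ✓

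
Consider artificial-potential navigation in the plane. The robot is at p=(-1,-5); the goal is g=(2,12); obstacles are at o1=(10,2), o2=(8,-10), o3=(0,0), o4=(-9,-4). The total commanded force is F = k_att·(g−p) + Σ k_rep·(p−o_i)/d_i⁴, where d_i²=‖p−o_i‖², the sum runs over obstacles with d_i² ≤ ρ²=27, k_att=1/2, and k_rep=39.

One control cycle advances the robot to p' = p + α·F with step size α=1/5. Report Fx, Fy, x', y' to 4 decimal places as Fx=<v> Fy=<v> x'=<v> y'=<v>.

F_att = 1/2·(g−p) = 1/2·(3,17) = (1.5000,8.5000)
o1: d²=170 > ρ²=27 → inactive
o2: d²=106 > ρ²=27 → inactive
o3: d²=26 ≤ ρ²=27; F_rep = 39·(-1,-5)/26² = (-0.0577,-0.2885)
o4: d²=65 > ρ²=27 → inactive
F = F_att + ΣF_rep = (1.4423,8.2115)
p' = p + 1/5·F = (-0.7115,-3.3577)

Fx=1.4423 Fy=8.2115 x'=-0.7115 y'=-3.3577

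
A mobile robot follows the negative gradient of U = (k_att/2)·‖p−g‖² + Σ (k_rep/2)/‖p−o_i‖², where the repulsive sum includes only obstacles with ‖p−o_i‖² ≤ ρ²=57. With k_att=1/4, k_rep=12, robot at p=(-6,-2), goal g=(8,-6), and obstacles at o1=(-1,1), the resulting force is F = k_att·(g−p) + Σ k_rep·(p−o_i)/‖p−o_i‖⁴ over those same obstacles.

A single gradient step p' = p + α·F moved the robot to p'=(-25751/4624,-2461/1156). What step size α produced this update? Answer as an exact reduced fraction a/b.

α = 1/8

F_att = 1/4·(g−p) = 1/4·(14,-4) = (3.5000,-1.0000)
o1: d²=34 ≤ ρ²=57; F_rep = 12·(-5,-3)/34² = (-0.0519,-0.0311)
F = F_att + ΣF_rep = (3.4481,-1.0311)
Δp = p'−p = (0.4310,-0.1289); α = Δx/Fx = (1993/4624) / (1993/578) = 1/8
check: Δy/Fy = (-149/1156) / (-298/289) = 1/8 ✓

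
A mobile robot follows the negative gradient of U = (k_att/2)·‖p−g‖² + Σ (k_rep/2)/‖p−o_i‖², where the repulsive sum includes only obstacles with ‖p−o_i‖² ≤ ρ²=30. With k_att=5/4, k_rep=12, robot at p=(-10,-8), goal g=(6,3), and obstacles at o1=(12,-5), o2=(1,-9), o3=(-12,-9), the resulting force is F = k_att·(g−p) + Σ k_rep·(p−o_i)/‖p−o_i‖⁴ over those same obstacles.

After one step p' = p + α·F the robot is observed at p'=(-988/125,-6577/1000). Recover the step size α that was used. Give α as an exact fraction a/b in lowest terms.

F_att = 5/4·(g−p) = 5/4·(16,11) = (20.0000,13.7500)
o1: d²=493 > ρ²=30 → inactive
o2: d²=122 > ρ²=30 → inactive
o3: d²=5 ≤ ρ²=30; F_rep = 12·(2,1)/5² = (0.9600,0.4800)
F = F_att + ΣF_rep = (20.9600,14.2300)
Δp = p'−p = (2.0960,1.4230); α = Δx/Fx = (262/125) / (524/25) = 1/10
check: Δy/Fy = (1423/1000) / (1423/100) = 1/10 ✓

α = 1/10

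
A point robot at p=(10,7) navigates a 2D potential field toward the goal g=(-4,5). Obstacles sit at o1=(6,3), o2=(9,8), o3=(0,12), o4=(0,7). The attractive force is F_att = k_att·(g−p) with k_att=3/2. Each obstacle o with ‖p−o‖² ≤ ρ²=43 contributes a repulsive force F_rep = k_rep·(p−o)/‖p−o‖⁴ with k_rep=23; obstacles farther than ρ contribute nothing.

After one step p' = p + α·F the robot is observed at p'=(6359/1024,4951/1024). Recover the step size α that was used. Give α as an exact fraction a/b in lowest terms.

F_att = 3/2·(g−p) = 3/2·(-14,-2) = (-21.0000,-3.0000)
o1: d²=32 ≤ ρ²=43; F_rep = 23·(4,4)/32² = (0.0898,0.0898)
o2: d²=2 ≤ ρ²=43; F_rep = 23·(1,-1)/2² = (5.7500,-5.7500)
o3: d²=125 > ρ²=43 → inactive
o4: d²=100 > ρ²=43 → inactive
F = F_att + ΣF_rep = (-15.1602,-8.6602)
Δp = p'−p = (-3.7900,-2.1650); α = Δx/Fx = (-3881/1024) / (-3881/256) = 1/4
check: Δy/Fy = (-2217/1024) / (-2217/256) = 1/4 ✓

α = 1/4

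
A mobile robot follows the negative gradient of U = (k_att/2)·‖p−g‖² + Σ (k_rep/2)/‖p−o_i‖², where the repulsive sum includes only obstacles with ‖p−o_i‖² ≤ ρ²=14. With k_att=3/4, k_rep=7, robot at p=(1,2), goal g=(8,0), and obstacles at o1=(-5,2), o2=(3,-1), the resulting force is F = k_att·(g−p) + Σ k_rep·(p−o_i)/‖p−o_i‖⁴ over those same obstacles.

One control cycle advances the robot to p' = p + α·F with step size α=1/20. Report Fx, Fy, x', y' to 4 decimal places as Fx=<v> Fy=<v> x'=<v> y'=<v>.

F_att = 3/4·(g−p) = 3/4·(7,-2) = (5.2500,-1.5000)
o1: d²=36 > ρ²=14 → inactive
o2: d²=13 ≤ ρ²=14; F_rep = 7·(-2,3)/13² = (-0.0828,0.1243)
F = F_att + ΣF_rep = (5.1672,-1.3757)
p' = p + 1/20·F = (1.2584,1.9312)

Fx=5.1672 Fy=-1.3757 x'=1.2584 y'=1.9312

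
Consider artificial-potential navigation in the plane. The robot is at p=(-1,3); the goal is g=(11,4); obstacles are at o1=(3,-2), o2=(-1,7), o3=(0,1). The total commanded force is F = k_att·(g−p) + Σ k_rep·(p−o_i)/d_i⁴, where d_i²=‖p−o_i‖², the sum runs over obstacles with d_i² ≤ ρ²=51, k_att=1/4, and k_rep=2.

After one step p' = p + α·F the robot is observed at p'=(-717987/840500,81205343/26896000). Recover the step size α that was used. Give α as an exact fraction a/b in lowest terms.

F_att = 1/4·(g−p) = 1/4·(12,1) = (3.0000,0.2500)
o1: d²=41 ≤ ρ²=51; F_rep = 2·(-4,5)/41² = (-0.0048,0.0059)
o2: d²=16 ≤ ρ²=51; F_rep = 2·(0,-4)/16² = (0.0000,-0.0312)
o3: d²=5 ≤ ρ²=51; F_rep = 2·(-1,2)/5² = (-0.0800,0.1600)
F = F_att + ΣF_rep = (2.9152,0.3847)
Δp = p'−p = (0.1458,0.0192); α = Δx/Fx = (122513/840500) / (122513/42025) = 1/20
check: Δy/Fy = (517343/26896000) / (517343/1344800) = 1/20 ✓

α = 1/20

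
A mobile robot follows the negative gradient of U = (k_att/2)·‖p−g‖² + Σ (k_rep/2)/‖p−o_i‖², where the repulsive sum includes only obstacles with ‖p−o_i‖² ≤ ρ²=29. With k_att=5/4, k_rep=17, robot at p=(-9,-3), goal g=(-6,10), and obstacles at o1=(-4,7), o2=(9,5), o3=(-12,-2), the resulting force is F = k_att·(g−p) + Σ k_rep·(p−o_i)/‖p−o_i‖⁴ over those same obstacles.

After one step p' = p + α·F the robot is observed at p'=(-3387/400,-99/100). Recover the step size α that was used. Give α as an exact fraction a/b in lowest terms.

α = 1/8

F_att = 5/4·(g−p) = 5/4·(3,13) = (3.7500,16.2500)
o1: d²=125 > ρ²=29 → inactive
o2: d²=388 > ρ²=29 → inactive
o3: d²=10 ≤ ρ²=29; F_rep = 17·(3,-1)/10² = (0.5100,-0.1700)
F = F_att + ΣF_rep = (4.2600,16.0800)
Δp = p'−p = (0.5325,2.0100); α = Δx/Fx = (213/400) / (213/50) = 1/8
check: Δy/Fy = (201/100) / (402/25) = 1/8 ✓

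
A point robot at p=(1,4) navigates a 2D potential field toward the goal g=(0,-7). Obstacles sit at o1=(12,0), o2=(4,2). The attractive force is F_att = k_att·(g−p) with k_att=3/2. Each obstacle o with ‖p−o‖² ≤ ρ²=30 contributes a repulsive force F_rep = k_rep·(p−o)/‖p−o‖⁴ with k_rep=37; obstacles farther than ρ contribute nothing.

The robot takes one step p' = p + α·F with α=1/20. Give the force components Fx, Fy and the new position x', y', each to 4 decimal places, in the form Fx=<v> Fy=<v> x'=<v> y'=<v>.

F_att = 3/2·(g−p) = 3/2·(-1,-11) = (-1.5000,-16.5000)
o1: d²=137 > ρ²=30 → inactive
o2: d²=13 ≤ ρ²=30; F_rep = 37·(-3,2)/13² = (-0.6568,0.4379)
F = F_att + ΣF_rep = (-2.1568,-16.0621)
p' = p + 1/20·F = (0.8922,3.1969)

Fx=-2.1568 Fy=-16.0621 x'=0.8922 y'=3.1969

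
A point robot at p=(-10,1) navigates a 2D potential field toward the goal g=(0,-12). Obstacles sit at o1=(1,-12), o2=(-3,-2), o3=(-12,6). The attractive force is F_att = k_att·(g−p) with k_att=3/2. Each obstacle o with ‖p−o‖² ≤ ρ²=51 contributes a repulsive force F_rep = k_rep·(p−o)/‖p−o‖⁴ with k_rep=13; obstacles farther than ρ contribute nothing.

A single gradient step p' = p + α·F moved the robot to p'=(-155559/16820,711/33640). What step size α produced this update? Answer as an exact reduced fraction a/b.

F_att = 3/2·(g−p) = 3/2·(10,-13) = (15.0000,-19.5000)
o1: d²=290 > ρ²=51 → inactive
o2: d²=58 > ρ²=51 → inactive
o3: d²=29 ≤ ρ²=51; F_rep = 13·(2,-5)/29² = (0.0309,-0.0773)
F = F_att + ΣF_rep = (15.0309,-19.5773)
Δp = p'−p = (0.7515,-0.9789); α = Δx/Fx = (12641/16820) / (12641/841) = 1/20
check: Δy/Fy = (-32929/33640) / (-32929/1682) = 1/20 ✓

α = 1/20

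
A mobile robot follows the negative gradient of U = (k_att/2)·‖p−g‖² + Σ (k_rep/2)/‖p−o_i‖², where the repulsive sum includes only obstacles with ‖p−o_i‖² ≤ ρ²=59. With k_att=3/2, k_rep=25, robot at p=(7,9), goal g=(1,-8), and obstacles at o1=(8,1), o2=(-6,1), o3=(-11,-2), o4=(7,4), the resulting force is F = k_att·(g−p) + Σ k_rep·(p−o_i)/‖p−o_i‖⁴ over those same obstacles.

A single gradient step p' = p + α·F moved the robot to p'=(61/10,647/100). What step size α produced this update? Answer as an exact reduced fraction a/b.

F_att = 3/2·(g−p) = 3/2·(-6,-17) = (-9.0000,-25.5000)
o1: d²=65 > ρ²=59 → inactive
o2: d²=233 > ρ²=59 → inactive
o3: d²=445 > ρ²=59 → inactive
o4: d²=25 ≤ ρ²=59; F_rep = 25·(0,5)/25² = (0.0000,0.2000)
F = F_att + ΣF_rep = (-9.0000,-25.3000)
Δp = p'−p = (-0.9000,-2.5300); α = Δx/Fx = (-9/10) / (-9) = 1/10
check: Δy/Fy = (-253/100) / (-253/10) = 1/10 ✓

α = 1/10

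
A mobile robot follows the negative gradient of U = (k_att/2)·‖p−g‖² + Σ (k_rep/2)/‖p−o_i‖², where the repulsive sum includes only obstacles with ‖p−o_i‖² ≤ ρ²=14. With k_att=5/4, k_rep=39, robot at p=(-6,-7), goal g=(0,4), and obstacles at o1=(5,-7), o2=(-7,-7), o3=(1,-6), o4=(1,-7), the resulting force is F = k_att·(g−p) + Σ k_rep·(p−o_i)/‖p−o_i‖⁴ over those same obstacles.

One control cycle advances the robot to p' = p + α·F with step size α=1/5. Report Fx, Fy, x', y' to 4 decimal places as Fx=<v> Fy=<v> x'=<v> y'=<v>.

F_att = 5/4·(g−p) = 5/4·(6,11) = (7.5000,13.7500)
o1: d²=121 > ρ²=14 → inactive
o2: d²=1 ≤ ρ²=14; F_rep = 39·(1,0)/1² = (39.0000,0.0000)
o3: d²=50 > ρ²=14 → inactive
o4: d²=49 > ρ²=14 → inactive
F = F_att + ΣF_rep = (46.5000,13.7500)
p' = p + 1/5·F = (3.3000,-4.2500)

Fx=46.5000 Fy=13.7500 x'=3.3000 y'=-4.2500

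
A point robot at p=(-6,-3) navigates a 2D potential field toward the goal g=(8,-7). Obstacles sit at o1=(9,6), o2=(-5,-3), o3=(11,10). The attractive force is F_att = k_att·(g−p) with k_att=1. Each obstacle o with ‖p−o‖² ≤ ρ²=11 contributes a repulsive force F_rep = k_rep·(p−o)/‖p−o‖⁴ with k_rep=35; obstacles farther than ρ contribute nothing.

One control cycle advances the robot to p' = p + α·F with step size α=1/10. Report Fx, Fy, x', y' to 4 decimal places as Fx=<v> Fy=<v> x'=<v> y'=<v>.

Fx=-21.0000 Fy=-4.0000 x'=-8.1000 y'=-3.4000

F_att = 1·(g−p) = 1·(14,-4) = (14.0000,-4.0000)
o1: d²=306 > ρ²=11 → inactive
o2: d²=1 ≤ ρ²=11; F_rep = 35·(-1,0)/1² = (-35.0000,0.0000)
o3: d²=458 > ρ²=11 → inactive
F = F_att + ΣF_rep = (-21.0000,-4.0000)
p' = p + 1/10·F = (-8.1000,-3.4000)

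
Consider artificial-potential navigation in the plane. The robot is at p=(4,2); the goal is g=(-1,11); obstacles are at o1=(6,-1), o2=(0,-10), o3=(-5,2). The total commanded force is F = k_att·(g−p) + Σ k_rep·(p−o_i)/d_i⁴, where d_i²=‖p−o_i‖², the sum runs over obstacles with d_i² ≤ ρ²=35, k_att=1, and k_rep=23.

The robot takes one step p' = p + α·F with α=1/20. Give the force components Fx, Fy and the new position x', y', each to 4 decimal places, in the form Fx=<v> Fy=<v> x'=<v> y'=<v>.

Fx=-5.2722 Fy=9.4083 x'=3.7364 y'=2.4704

F_att = 1·(g−p) = 1·(-5,9) = (-5.0000,9.0000)
o1: d²=13 ≤ ρ²=35; F_rep = 23·(-2,3)/13² = (-0.2722,0.4083)
o2: d²=160 > ρ²=35 → inactive
o3: d²=81 > ρ²=35 → inactive
F = F_att + ΣF_rep = (-5.2722,9.4083)
p' = p + 1/20·F = (3.7364,2.4704)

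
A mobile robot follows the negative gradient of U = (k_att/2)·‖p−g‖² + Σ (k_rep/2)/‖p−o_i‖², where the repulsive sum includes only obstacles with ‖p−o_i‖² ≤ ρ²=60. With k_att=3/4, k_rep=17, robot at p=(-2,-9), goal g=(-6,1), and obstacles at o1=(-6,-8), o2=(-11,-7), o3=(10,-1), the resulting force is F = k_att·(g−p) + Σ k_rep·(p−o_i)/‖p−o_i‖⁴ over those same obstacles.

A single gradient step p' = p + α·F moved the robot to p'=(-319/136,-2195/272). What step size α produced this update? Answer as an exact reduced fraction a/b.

F_att = 3/4·(g−p) = 3/4·(-4,10) = (-3.0000,7.5000)
o1: d²=17 ≤ ρ²=60; F_rep = 17·(4,-1)/17² = (0.2353,-0.0588)
o2: d²=85 > ρ²=60 → inactive
o3: d²=208 > ρ²=60 → inactive
F = F_att + ΣF_rep = (-2.7647,7.4412)
Δp = p'−p = (-0.3456,0.9301); α = Δx/Fx = (-47/136) / (-47/17) = 1/8
check: Δy/Fy = (253/272) / (253/34) = 1/8 ✓

α = 1/8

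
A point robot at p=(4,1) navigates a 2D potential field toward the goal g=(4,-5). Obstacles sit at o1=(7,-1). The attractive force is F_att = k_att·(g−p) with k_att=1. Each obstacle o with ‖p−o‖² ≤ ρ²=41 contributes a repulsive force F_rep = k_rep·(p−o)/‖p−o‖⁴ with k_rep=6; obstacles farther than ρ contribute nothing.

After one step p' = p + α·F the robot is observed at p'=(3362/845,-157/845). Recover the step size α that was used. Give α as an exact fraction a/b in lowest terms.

F_att = 1·(g−p) = 1·(0,-6) = (0.0000,-6.0000)
o1: d²=13 ≤ ρ²=41; F_rep = 6·(-3,2)/13² = (-0.1065,0.0710)
F = F_att + ΣF_rep = (-0.1065,-5.9290)
Δp = p'−p = (-0.0213,-1.1858); α = Δx/Fx = (-18/845) / (-18/169) = 1/5
check: Δy/Fy = (-1002/845) / (-1002/169) = 1/5 ✓

α = 1/5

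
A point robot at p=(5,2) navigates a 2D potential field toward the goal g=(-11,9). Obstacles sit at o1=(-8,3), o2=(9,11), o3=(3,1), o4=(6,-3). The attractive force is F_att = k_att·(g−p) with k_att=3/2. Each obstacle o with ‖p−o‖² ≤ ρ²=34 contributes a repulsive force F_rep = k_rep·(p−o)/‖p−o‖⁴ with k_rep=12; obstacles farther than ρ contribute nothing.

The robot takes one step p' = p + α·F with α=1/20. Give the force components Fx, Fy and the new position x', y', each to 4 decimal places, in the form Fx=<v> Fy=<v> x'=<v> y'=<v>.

Fx=-23.0578 Fy=11.0688 x'=3.8471 y'=2.5534

F_att = 3/2·(g−p) = 3/2·(-16,7) = (-24.0000,10.5000)
o1: d²=170 > ρ²=34 → inactive
o2: d²=97 > ρ²=34 → inactive
o3: d²=5 ≤ ρ²=34; F_rep = 12·(2,1)/5² = (0.9600,0.4800)
o4: d²=26 ≤ ρ²=34; F_rep = 12·(-1,5)/26² = (-0.0178,0.0888)
F = F_att + ΣF_rep = (-23.0578,11.0688)
p' = p + 1/20·F = (3.8471,2.5534)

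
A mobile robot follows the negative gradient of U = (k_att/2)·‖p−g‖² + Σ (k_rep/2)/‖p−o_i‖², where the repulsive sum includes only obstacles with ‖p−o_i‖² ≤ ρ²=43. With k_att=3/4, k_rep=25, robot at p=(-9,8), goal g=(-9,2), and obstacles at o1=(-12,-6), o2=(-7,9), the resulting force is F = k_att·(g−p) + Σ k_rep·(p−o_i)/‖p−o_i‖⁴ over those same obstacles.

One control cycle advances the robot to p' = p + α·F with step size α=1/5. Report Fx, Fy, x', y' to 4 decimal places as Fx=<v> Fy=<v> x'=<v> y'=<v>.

F_att = 3/4·(g−p) = 3/4·(0,-6) = (0.0000,-4.5000)
o1: d²=205 > ρ²=43 → inactive
o2: d²=5 ≤ ρ²=43; F_rep = 25·(-2,-1)/5² = (-2.0000,-1.0000)
F = F_att + ΣF_rep = (-2.0000,-5.5000)
p' = p + 1/5·F = (-9.4000,6.9000)

Fx=-2.0000 Fy=-5.5000 x'=-9.4000 y'=6.9000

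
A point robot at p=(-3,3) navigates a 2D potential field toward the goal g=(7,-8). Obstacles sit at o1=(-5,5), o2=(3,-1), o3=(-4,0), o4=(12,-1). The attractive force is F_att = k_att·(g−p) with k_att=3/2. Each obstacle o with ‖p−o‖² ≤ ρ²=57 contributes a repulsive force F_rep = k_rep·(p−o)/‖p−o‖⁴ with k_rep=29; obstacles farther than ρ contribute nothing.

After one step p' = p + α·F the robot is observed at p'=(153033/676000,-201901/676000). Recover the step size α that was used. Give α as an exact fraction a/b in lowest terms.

α = 1/5

F_att = 3/2·(g−p) = 3/2·(10,-11) = (15.0000,-16.5000)
o1: d²=8 ≤ ρ²=57; F_rep = 29·(2,-2)/8² = (0.9062,-0.9062)
o2: d²=52 ≤ ρ²=57; F_rep = 29·(-6,4)/52² = (-0.0643,0.0429)
o3: d²=10 ≤ ρ²=57; F_rep = 29·(1,3)/10² = (0.2900,0.8700)
o4: d²=241 > ρ²=57 → inactive
F = F_att + ΣF_rep = (16.1319,-16.4934)
Δp = p'−p = (3.2264,-3.2987); α = Δx/Fx = (2181033/676000) / (2181033/135200) = 1/5
check: Δy/Fy = (-2229901/676000) / (-2229901/135200) = 1/5 ✓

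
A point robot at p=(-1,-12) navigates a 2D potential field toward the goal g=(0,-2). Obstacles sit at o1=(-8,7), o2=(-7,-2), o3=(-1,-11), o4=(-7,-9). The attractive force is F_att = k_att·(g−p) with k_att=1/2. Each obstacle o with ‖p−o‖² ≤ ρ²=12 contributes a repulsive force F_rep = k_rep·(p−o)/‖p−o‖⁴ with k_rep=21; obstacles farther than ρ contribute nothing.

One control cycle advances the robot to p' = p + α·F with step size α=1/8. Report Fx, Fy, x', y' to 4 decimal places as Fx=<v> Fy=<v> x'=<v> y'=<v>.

F_att = 1/2·(g−p) = 1/2·(1,10) = (0.5000,5.0000)
o1: d²=410 > ρ²=12 → inactive
o2: d²=136 > ρ²=12 → inactive
o3: d²=1 ≤ ρ²=12; F_rep = 21·(0,-1)/1² = (0.0000,-21.0000)
o4: d²=45 > ρ²=12 → inactive
F = F_att + ΣF_rep = (0.5000,-16.0000)
p' = p + 1/8·F = (-0.9375,-14.0000)

Fx=0.5000 Fy=-16.0000 x'=-0.9375 y'=-14.0000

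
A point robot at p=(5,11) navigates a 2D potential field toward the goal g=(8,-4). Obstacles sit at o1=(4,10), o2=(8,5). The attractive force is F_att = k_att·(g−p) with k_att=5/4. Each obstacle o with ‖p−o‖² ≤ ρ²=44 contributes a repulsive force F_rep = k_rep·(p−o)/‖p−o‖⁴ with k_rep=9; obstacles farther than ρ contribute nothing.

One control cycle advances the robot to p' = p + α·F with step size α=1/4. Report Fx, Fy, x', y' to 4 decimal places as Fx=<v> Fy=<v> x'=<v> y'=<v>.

Fx=6.0000 Fy=-16.5000 x'=6.5000 y'=6.8750

F_att = 5/4·(g−p) = 5/4·(3,-15) = (3.7500,-18.7500)
o1: d²=2 ≤ ρ²=44; F_rep = 9·(1,1)/2² = (2.2500,2.2500)
o2: d²=45 > ρ²=44 → inactive
F = F_att + ΣF_rep = (6.0000,-16.5000)
p' = p + 1/4·F = (6.5000,6.8750)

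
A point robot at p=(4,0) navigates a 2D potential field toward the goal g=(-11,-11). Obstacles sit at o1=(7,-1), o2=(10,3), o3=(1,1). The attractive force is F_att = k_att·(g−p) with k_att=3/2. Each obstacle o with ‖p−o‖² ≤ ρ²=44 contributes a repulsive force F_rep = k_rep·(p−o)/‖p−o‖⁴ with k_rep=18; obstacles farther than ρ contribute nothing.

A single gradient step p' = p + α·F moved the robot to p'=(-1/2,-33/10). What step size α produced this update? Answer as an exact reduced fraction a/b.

α = 1/5

F_att = 3/2·(g−p) = 3/2·(-15,-11) = (-22.5000,-16.5000)
o1: d²=10 ≤ ρ²=44; F_rep = 18·(-3,1)/10² = (-0.5400,0.1800)
o2: d²=45 > ρ²=44 → inactive
o3: d²=10 ≤ ρ²=44; F_rep = 18·(3,-1)/10² = (0.5400,-0.1800)
F = F_att + ΣF_rep = (-22.5000,-16.5000)
Δp = p'−p = (-4.5000,-3.3000); α = Δx/Fx = (-9/2) / (-45/2) = 1/5
check: Δy/Fy = (-33/10) / (-33/2) = 1/5 ✓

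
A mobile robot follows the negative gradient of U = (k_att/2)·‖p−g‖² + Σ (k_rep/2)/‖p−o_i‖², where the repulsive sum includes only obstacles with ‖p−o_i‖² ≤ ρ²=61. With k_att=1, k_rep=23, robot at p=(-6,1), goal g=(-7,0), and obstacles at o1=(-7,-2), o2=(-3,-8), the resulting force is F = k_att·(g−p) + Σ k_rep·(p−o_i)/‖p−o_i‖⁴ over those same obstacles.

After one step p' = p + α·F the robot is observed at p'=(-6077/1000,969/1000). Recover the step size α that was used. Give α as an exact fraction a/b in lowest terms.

F_att = 1·(g−p) = 1·(-1,-1) = (-1.0000,-1.0000)
o1: d²=10 ≤ ρ²=61; F_rep = 23·(1,3)/10² = (0.2300,0.6900)
o2: d²=90 > ρ²=61 → inactive
F = F_att + ΣF_rep = (-0.7700,-0.3100)
Δp = p'−p = (-0.0770,-0.0310); α = Δx/Fx = (-77/1000) / (-77/100) = 1/10
check: Δy/Fy = (-31/1000) / (-31/100) = 1/10 ✓

α = 1/10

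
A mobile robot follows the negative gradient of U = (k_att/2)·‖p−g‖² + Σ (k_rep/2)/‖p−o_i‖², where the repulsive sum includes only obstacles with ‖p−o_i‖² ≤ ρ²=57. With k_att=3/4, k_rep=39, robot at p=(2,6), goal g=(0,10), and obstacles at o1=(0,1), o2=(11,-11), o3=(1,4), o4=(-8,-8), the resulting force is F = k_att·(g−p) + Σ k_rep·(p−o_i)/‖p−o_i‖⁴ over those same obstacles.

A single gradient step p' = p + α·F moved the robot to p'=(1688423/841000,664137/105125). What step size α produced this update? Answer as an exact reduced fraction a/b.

α = 1/20

F_att = 3/4·(g−p) = 3/4·(-2,4) = (-1.5000,3.0000)
o1: d²=29 ≤ ρ²=57; F_rep = 39·(2,5)/29² = (0.0927,0.2319)
o2: d²=370 > ρ²=57 → inactive
o3: d²=5 ≤ ρ²=57; F_rep = 39·(1,2)/5² = (1.5600,3.1200)
o4: d²=296 > ρ²=57 → inactive
F = F_att + ΣF_rep = (0.1527,6.3519)
Δp = p'−p = (0.0076,0.3176); α = Δx/Fx = (6423/841000) / (6423/42050) = 1/20
check: Δy/Fy = (33387/105125) / (133548/21025) = 1/20 ✓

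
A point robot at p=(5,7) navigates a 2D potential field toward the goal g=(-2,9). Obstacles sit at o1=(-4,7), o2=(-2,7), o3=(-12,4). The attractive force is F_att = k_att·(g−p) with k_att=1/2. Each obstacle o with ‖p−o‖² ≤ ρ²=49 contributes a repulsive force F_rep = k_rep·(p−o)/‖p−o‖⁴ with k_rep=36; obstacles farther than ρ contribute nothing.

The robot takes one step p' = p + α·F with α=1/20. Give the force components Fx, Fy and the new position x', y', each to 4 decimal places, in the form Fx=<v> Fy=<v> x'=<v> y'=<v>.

Fx=-3.3950 Fy=1.0000 x'=4.8302 y'=7.0500

F_att = 1/2·(g−p) = 1/2·(-7,2) = (-3.5000,1.0000)
o1: d²=81 > ρ²=49 → inactive
o2: d²=49 ≤ ρ²=49; F_rep = 36·(7,0)/49² = (0.1050,0.0000)
o3: d²=298 > ρ²=49 → inactive
F = F_att + ΣF_rep = (-3.3950,1.0000)
p' = p + 1/20·F = (4.8302,7.0500)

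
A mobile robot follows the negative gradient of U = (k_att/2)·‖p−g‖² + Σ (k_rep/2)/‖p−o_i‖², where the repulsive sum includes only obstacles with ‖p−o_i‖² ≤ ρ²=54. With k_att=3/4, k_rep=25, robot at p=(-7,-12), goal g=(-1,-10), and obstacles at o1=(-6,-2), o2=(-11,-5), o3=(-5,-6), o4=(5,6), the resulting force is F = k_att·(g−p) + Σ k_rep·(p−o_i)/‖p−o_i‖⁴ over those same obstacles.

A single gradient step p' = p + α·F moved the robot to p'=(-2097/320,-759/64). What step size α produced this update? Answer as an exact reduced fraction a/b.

F_att = 3/4·(g−p) = 3/4·(6,2) = (4.5000,1.5000)
o1: d²=101 > ρ²=54 → inactive
o2: d²=65 > ρ²=54 → inactive
o3: d²=40 ≤ ρ²=54; F_rep = 25·(-2,-6)/40² = (-0.0312,-0.0938)
o4: d²=468 > ρ²=54 → inactive
F = F_att + ΣF_rep = (4.4688,1.4062)
Δp = p'−p = (0.4469,0.1406); α = Δx/Fx = (143/320) / (143/32) = 1/10
check: Δy/Fy = (9/64) / (45/32) = 1/10 ✓

α = 1/10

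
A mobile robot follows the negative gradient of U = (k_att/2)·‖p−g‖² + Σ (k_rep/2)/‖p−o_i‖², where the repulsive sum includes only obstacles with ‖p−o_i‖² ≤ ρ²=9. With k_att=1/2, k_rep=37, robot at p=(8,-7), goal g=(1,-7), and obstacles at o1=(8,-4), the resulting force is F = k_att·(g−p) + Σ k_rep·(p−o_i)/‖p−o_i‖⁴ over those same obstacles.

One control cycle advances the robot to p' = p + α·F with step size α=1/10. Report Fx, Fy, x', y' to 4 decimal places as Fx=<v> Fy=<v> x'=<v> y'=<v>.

F_att = 1/2·(g−p) = 1/2·(-7,0) = (-3.5000,0.0000)
o1: d²=9 ≤ ρ²=9; F_rep = 37·(0,-3)/9² = (0.0000,-1.3704)
F = F_att + ΣF_rep = (-3.5000,-1.3704)
p' = p + 1/10·F = (7.6500,-7.1370)

Fx=-3.5000 Fy=-1.3704 x'=7.6500 y'=-7.1370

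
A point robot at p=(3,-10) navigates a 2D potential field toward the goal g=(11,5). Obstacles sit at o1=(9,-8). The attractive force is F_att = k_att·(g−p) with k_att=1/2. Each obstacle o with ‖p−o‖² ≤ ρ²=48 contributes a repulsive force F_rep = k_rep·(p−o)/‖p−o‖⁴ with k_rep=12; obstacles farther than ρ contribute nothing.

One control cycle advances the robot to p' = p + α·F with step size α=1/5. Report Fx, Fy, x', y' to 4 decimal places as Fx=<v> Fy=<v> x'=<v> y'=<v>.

F_att = 1/2·(g−p) = 1/2·(8,15) = (4.0000,7.5000)
o1: d²=40 ≤ ρ²=48; F_rep = 12·(-6,-2)/40² = (-0.0450,-0.0150)
F = F_att + ΣF_rep = (3.9550,7.4850)
p' = p + 1/5·F = (3.7910,-8.5030)

Fx=3.9550 Fy=7.4850 x'=3.7910 y'=-8.5030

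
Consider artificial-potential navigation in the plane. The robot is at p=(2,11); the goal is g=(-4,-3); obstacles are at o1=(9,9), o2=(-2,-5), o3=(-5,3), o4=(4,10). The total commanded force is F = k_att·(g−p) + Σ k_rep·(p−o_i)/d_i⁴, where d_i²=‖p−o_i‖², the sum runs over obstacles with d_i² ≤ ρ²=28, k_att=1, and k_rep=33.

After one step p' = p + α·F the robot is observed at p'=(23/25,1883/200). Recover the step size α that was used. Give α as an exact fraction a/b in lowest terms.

F_att = 1·(g−p) = 1·(-6,-14) = (-6.0000,-14.0000)
o1: d²=53 > ρ²=28 → inactive
o2: d²=272 > ρ²=28 → inactive
o3: d²=113 > ρ²=28 → inactive
o4: d²=5 ≤ ρ²=28; F_rep = 33·(-2,1)/5² = (-2.6400,1.3200)
F = F_att + ΣF_rep = (-8.6400,-12.6800)
Δp = p'−p = (-1.0800,-1.5850); α = Δx/Fx = (-27/25) / (-216/25) = 1/8
check: Δy/Fy = (-317/200) / (-317/25) = 1/8 ✓

α = 1/8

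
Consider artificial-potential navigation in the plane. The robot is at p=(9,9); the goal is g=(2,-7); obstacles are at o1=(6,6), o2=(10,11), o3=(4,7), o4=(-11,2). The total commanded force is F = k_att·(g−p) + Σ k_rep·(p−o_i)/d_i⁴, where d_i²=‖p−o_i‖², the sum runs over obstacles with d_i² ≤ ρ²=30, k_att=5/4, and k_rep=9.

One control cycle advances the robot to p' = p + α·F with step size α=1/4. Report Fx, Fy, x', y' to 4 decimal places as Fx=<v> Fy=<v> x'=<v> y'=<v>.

F_att = 5/4·(g−p) = 5/4·(-7,-16) = (-8.7500,-20.0000)
o1: d²=18 ≤ ρ²=30; F_rep = 9·(3,3)/18² = (0.0833,0.0833)
o2: d²=5 ≤ ρ²=30; F_rep = 9·(-1,-2)/5² = (-0.3600,-0.7200)
o3: d²=29 ≤ ρ²=30; F_rep = 9·(5,2)/29² = (0.0535,0.0214)
o4: d²=449 > ρ²=30 → inactive
F = F_att + ΣF_rep = (-8.9732,-20.6153)
p' = p + 1/4·F = (6.7567,3.8462)

Fx=-8.9732 Fy=-20.6153 x'=6.7567 y'=3.8462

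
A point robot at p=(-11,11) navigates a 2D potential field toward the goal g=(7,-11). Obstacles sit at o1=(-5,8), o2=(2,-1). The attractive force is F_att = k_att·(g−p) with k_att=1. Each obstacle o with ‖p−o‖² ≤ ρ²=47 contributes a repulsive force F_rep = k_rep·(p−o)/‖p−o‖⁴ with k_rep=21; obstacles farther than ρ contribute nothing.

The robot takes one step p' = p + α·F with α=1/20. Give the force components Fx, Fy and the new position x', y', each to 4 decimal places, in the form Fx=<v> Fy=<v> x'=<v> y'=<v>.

Fx=17.9378 Fy=-21.9689 x'=-10.1031 y'=9.9016

F_att = 1·(g−p) = 1·(18,-22) = (18.0000,-22.0000)
o1: d²=45 ≤ ρ²=47; F_rep = 21·(-6,3)/45² = (-0.0622,0.0311)
o2: d²=313 > ρ²=47 → inactive
F = F_att + ΣF_rep = (17.9378,-21.9689)
p' = p + 1/20·F = (-10.1031,9.9016)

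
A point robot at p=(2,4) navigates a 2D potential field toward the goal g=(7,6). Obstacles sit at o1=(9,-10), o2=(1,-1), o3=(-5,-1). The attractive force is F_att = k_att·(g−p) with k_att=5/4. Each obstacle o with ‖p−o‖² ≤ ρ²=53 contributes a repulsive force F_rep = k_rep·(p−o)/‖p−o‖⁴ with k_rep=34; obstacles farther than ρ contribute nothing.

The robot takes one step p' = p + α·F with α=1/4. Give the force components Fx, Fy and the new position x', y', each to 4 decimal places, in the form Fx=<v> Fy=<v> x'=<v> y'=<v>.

Fx=6.3003 Fy=2.7515 x'=3.5751 y'=4.6879

F_att = 5/4·(g−p) = 5/4·(5,2) = (6.2500,2.5000)
o1: d²=245 > ρ²=53 → inactive
o2: d²=26 ≤ ρ²=53; F_rep = 34·(1,5)/26² = (0.0503,0.2515)
o3: d²=74 > ρ²=53 → inactive
F = F_att + ΣF_rep = (6.3003,2.7515)
p' = p + 1/4·F = (3.5751,4.6879)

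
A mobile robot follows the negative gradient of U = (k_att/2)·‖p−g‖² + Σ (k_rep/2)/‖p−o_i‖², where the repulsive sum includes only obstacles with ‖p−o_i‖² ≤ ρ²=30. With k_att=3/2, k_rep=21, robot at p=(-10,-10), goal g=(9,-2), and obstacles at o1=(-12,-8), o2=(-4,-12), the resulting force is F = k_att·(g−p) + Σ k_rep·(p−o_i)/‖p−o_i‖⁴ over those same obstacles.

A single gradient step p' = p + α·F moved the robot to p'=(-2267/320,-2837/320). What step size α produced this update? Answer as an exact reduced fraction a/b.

F_att = 3/2·(g−p) = 3/2·(19,8) = (28.5000,12.0000)
o1: d²=8 ≤ ρ²=30; F_rep = 21·(2,-2)/8² = (0.6562,-0.6562)
o2: d²=40 > ρ²=30 → inactive
F = F_att + ΣF_rep = (29.1562,11.3438)
Δp = p'−p = (2.9156,1.1344); α = Δx/Fx = (933/320) / (933/32) = 1/10
check: Δy/Fy = (363/320) / (363/32) = 1/10 ✓

α = 1/10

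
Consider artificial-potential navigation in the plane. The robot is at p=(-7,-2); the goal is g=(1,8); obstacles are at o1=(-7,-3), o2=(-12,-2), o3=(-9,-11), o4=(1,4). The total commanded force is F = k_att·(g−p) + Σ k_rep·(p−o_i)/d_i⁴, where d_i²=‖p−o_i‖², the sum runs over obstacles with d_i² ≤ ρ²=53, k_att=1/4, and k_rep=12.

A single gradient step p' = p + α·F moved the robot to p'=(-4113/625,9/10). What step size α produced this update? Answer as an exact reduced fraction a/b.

F_att = 1/4·(g−p) = 1/4·(8,10) = (2.0000,2.5000)
o1: d²=1 ≤ ρ²=53; F_rep = 12·(0,1)/1² = (0.0000,12.0000)
o2: d²=25 ≤ ρ²=53; F_rep = 12·(5,0)/25² = (0.0960,0.0000)
o3: d²=85 > ρ²=53 → inactive
o4: d²=100 > ρ²=53 → inactive
F = F_att + ΣF_rep = (2.0960,14.5000)
Δp = p'−p = (0.4192,2.9000); α = Δx/Fx = (262/625) / (262/125) = 1/5
check: Δy/Fy = (29/10) / (29/2) = 1/5 ✓

α = 1/5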